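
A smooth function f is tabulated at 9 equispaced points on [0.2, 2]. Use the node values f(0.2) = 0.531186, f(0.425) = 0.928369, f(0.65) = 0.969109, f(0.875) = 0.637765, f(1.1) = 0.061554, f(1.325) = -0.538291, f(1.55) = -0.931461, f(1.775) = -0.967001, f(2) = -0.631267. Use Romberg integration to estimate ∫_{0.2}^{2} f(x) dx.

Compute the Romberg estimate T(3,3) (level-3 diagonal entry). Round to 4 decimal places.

T(0,0) (trapezoid, 1 panel, h=1.8000): -0.090073
T(1,0) (trapezoid, 2 panels, h=0.9000): 0.010362
T(2,0) (trapezoid, 4 panels, h=0.4500): 0.022123
T(3,0) (trapezoid, 8 panels, h=0.2250): 0.024751
T(1,1) = 0.010362 + (0.010362 − (-0.090073))/3 = 0.043840
T(2,1) = 0.022123 + (0.022123 − 0.010362)/3 = 0.026043
T(3,1) = 0.024751 + (0.024751 − 0.022123)/3 = 0.025627
T(2,2) = 0.026043 + (0.026043 − 0.043840)/15 = 0.024857
T(3,2) = 0.025627 + (0.025627 − 0.026043)/15 = 0.025599
T(3,3) = 0.025599 + (0.025599 − 0.024857)/63 = 0.025611

0.0256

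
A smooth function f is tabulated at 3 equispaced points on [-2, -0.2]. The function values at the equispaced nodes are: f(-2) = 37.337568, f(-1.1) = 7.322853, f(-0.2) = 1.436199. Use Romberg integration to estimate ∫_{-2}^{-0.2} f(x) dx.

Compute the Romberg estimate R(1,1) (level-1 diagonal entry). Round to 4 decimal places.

20.4196

R(0,0) (trapezoid, 1 panel, h=1.8000): 34.896390
R(1,0) (trapezoid, 2 panels, h=0.9000): 24.038763
R(1,1) = 24.038763 + (24.038763 − 34.896390)/3 = 20.419554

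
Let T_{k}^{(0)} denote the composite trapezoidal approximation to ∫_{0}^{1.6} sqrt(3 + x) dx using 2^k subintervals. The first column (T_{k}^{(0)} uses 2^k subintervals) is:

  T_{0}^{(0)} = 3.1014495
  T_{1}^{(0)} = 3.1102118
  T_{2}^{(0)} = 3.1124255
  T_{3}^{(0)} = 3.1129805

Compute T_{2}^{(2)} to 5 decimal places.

3.11317

T_{1}^{(1)} = (4·3.1102118 − 3.1014495) / 3 = 3.1131326
T_{2}^{(1)} = (4·3.1124255 − 3.1102118) / 3 = 3.1131634
T_{2}^{(2)} = 3.1131634 + (3.1131634 − 3.1131326)/15 = 3.1131655
(Column j=1 coincides with Simpson's rule on the same nodes.)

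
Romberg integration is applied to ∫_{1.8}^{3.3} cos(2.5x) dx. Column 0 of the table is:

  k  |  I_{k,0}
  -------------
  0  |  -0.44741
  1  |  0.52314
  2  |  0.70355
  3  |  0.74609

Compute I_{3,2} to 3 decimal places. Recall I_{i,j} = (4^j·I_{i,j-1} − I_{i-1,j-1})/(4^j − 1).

Richardson extrapolation on the trapezoidal column (denominator 4−1=3):
I_{2,1} = (4·0.70355 − 0.52314) / 3 = 0.76369
I_{3,1} = 0.74609 + (0.74609 − 0.70355)/3 = 0.76027
I_{3,2} = (16·0.76027 − 0.76369) / 15 = 0.76004

0.760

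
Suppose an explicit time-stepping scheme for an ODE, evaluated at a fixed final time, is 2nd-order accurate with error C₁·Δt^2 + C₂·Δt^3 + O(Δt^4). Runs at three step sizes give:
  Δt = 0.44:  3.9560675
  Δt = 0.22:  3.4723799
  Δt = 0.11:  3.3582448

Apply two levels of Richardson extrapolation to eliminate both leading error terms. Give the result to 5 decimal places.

First eliminate the Δt^2 term (factor 2^2 = 4):
  B₁ = (4·3.4723799 − 3.9560675)/3 = 3.3111507
  B₂ = (4·3.3582448 − 3.4723799)/3 = 3.3201998
Then eliminate the Δt^3 term (factor 2^3 = 8):
  (8·3.3201998 − 3.3111507)/7 = 3.3214925

3.32149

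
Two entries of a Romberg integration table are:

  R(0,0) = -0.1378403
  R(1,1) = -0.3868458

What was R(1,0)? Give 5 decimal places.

-0.32459

From R(1,1) = (4·R(1,0) − R(0,0))/3, solve for R(1,0):
4·R(1,0) = 3·(-0.3868458) + (-0.1378403) = -1.2983777
R(1,0) = -0.3245944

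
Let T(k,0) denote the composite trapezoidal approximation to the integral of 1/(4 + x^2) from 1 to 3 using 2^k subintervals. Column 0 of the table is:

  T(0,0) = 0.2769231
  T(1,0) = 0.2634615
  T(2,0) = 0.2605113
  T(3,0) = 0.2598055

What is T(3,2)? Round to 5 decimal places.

0.25957

Richardson extrapolation on the trapezoidal column (denominator 4−1=3):
T(2,1) = (4·0.2605113 − 0.2634615) / 3 = 0.2595279
T(3,1) = (4·0.2598055 − 0.2605113) / 3 = 0.2595702
T(3,2) = 0.2595702 + (0.2595702 − 0.2595279)/15 = 0.2595730
(Column j=1 coincides with Simpson's rule on the same nodes.)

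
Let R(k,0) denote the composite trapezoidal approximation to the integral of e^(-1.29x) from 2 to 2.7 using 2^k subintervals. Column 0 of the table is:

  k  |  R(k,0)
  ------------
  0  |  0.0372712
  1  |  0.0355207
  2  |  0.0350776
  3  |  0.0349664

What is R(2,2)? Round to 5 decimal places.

Richardson extrapolation on the trapezoidal column (denominator 4−1=3):
R(1,1) = 0.0355207 + (0.0355207 − 0.0372712)/3 = 0.0349372
R(2,1) = (4·0.0350776 − 0.0355207) / 3 = 0.0349299
R(2,2) = (16·0.0349299 − 0.0349372) / 15 = 0.0349294

0.03493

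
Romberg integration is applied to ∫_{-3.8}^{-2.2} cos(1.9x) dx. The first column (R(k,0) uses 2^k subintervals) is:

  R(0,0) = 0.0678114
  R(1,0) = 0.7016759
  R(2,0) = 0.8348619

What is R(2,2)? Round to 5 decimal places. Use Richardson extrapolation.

R(1,1) = 0.7016759 + (0.7016759 − 0.0678114)/3 = 0.9129641
R(2,1) = 0.8348619 + (0.8348619 − 0.7016759)/3 = 0.8792572
R(2,2) = (16·0.8792572 − 0.9129641) / 15 = 0.8770101

0.87701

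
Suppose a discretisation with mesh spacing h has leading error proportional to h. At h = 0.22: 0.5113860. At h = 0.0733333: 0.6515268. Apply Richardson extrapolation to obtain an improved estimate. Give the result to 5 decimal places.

0.72160

The leading error scales as h; refining by a factor of 3 reduces it by 3^1 = 3.
Extrapolated value = (3·A(h/3) − A(h)) / (3 − 1)
= (3·0.6515268 − 0.5113860) / 2
= 1.4431944 / 2 = 0.7215972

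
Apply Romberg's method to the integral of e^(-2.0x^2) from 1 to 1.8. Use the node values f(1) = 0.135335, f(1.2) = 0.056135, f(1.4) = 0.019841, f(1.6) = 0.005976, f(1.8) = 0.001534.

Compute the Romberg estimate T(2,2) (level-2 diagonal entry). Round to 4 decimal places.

0.0283

T(0,0) (trapezoid, 1 panel, h=0.8000): 0.054748
T(1,0) (trapezoid, 2 panels, h=0.4000): 0.035310
T(2,0) (trapezoid, 4 panels, h=0.2000): 0.030077
T(1,1) = 0.035310 + (0.035310 − 0.054748)/3 = 0.028831
T(2,1) = 0.030077 + (0.030077 − 0.035310)/3 = 0.028333
T(2,2) = 0.028333 + (0.028333 − 0.028831)/15 = 0.028300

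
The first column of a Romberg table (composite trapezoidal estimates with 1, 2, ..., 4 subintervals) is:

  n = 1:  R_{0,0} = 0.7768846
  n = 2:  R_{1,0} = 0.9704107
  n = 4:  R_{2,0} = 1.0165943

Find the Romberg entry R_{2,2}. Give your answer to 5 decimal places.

R_{1,1} = 0.9704107 + (0.9704107 − 0.7768846)/3 = 1.0349194
R_{2,1} = 1.0165943 + (1.0165943 − 0.9704107)/3 = 1.0319888
R_{2,2} = (16·1.0319888 − 1.0349194) / 15 = 1.0317934

1.03179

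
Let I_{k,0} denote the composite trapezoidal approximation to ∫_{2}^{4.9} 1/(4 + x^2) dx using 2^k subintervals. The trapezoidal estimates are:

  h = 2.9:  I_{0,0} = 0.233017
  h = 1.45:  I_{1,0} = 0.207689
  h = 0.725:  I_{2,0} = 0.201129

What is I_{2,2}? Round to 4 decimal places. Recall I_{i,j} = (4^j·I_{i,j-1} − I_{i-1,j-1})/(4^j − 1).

0.1989

I_{1,1} = 0.207689 + (0.207689 − 0.233017)/3 = 0.199246
I_{2,1} = (4·0.201129 − 0.207689) / 3 = 0.198942
I_{2,2} = (16·0.198942 − 0.199246) / 15 = 0.198922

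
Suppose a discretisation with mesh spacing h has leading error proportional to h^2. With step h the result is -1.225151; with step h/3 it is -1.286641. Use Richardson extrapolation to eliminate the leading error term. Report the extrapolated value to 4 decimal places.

-1.2943

Extrapolated value = (9·A(h/3) − A(h)) / (9 − 1)
= (9·(-1.286641) − (-1.225151)) / 8
= -10.354618 / 8 = -1.294327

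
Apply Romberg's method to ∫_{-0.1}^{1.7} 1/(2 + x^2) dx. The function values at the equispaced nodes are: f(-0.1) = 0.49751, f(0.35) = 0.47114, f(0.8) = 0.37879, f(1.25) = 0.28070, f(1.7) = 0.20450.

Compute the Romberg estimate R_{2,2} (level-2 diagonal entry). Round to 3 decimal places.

R_{0,0} (trapezoid, 1 panel, h=1.8000): 0.63181
R_{1,0} (trapezoid, 2 panels, h=0.9000): 0.65682
R_{2,0} (trapezoid, 4 panels, h=0.4500): 0.66674
R_{1,1} = 0.65682 + (0.65682 − 0.63181)/3 = 0.66516
R_{2,1} = 0.66674 + (0.66674 − 0.65682)/3 = 0.67005
R_{2,2} = 0.67005 + (0.67005 − 0.66516)/15 = 0.67038

0.670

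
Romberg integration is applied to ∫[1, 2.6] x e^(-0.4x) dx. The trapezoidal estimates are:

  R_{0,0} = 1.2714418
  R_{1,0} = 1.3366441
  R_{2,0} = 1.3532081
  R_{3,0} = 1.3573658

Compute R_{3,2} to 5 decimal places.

1.35875

Richardson extrapolation on the trapezoidal column (denominator 4−1=3):
R_{2,1} = 1.3532081 + (1.3532081 − 1.3366441)/3 = 1.3587294
R_{3,1} = 1.3573658 + (1.3573658 − 1.3532081)/3 = 1.3587517
R_{3,2} = (16·1.3587517 − 1.3587294) / 15 = 1.3587532
(Column j=1 coincides with Simpson's rule on the same nodes.)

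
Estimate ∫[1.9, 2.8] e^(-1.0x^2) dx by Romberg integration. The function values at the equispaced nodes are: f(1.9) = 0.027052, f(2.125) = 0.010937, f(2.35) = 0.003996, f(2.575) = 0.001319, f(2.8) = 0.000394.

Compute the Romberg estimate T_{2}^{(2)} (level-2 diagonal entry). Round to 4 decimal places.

T_{0}^{(0)} (trapezoid, 1 panel, h=0.9000): 0.012351
T_{1}^{(0)} (trapezoid, 2 panels, h=0.4500): 0.007974
T_{2}^{(0)} (trapezoid, 4 panels, h=0.2250): 0.006744
T_{1}^{(1)} = 0.007974 + (0.007974 − 0.012351)/3 = 0.006515
T_{2}^{(1)} = 0.006744 + (0.006744 − 0.007974)/3 = 0.006334
T_{2}^{(2)} = 0.006334 + (0.006334 − 0.006515)/15 = 0.006322

0.0063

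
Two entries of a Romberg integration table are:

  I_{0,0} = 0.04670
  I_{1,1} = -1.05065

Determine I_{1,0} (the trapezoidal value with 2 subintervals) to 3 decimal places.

-0.776

From I_{1,1} = (4·I_{1,0} − I_{0,0})/3, solve for I_{1,0}:
4·I_{1,0} = 3·(-1.05065) + 0.04670 = -3.10525
I_{1,0} = -0.77631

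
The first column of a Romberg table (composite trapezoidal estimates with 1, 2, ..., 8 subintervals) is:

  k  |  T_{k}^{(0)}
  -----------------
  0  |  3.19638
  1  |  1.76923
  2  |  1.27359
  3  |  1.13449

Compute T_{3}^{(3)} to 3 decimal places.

1.087

Richardson extrapolation on the trapezoidal column (denominator 4−1=3):
T_{1}^{(1)} = (4·1.76923 − 3.19638) / 3 = 1.29351
T_{2}^{(1)} = (4·1.27359 − 1.76923) / 3 = 1.10838
T_{3}^{(1)} = (4·1.13449 − 1.27359) / 3 = 1.08812
T_{2}^{(2)} = (16·1.10838 − 1.29351) / 15 = 1.09604
T_{3}^{(2)} = 1.08812 + (1.08812 − 1.10838)/15 = 1.08677
T_{3}^{(3)} = 1.08677 + (1.08677 − 1.09604)/63 = 1.08662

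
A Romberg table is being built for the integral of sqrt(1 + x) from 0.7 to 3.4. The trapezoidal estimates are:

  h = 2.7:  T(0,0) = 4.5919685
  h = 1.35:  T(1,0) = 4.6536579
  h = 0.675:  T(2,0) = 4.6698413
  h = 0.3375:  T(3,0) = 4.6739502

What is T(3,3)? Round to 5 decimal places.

4.67533

T(1,1) = 4.6536579 + (4.6536579 − 4.5919685)/3 = 4.6742210
T(2,1) = 4.6698413 + (4.6698413 − 4.6536579)/3 = 4.6752358
T(3,1) = 4.6739502 + (4.6739502 − 4.6698413)/3 = 4.6753198
T(2,2) = 4.6752358 + (4.6752358 − 4.6742210)/15 = 4.6753035
T(3,2) = (16·4.6753198 − 4.6752358) / 15 = 4.6753254
T(3,3) = 4.6753254 + (4.6753254 − 4.6753035)/63 = 4.6753257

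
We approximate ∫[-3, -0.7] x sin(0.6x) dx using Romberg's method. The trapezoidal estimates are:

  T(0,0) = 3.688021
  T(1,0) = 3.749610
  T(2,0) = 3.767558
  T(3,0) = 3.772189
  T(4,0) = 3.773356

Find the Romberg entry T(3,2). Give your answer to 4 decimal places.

T(2,1) = (4·3.767558 − 3.749610) / 3 = 3.773541
T(3,1) = (4·3.772189 − 3.767558) / 3 = 3.773733
T(3,2) = 3.773733 + (3.773733 − 3.773541)/15 = 3.773746

3.7737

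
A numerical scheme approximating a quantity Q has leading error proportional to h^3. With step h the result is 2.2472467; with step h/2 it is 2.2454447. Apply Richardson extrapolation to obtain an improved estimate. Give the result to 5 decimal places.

2.24519

The leading error scales as h^3; refining by a factor of 2 reduces it by 2^3 = 8.
Extrapolated value = (8·A(h/2) − A(h)) / (8 − 1)
= (8·2.2454447 − 2.2472467) / 7
= 15.7163109 / 7 = 2.2451873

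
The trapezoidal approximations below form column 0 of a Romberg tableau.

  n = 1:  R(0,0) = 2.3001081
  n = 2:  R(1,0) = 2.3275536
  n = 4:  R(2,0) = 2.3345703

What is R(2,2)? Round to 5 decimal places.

2.33692

R(1,1) = 2.3275536 + (2.3275536 − 2.3001081)/3 = 2.3367021
R(2,1) = 2.3345703 + (2.3345703 − 2.3275536)/3 = 2.3369092
R(2,2) = (16·2.3369092 − 2.3367021) / 15 = 2.3369230
(Column j=1 coincides with Simpson's rule on the same nodes.)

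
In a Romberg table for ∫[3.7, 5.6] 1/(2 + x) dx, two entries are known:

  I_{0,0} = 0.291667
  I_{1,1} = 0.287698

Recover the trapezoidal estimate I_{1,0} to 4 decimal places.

From I_{1,1} = (4·I_{1,0} − I_{0,0})/3, solve for I_{1,0}:
4·I_{1,0} = 3·0.287698 + 0.291667 = 1.154761
I_{1,0} = 0.288690

0.2887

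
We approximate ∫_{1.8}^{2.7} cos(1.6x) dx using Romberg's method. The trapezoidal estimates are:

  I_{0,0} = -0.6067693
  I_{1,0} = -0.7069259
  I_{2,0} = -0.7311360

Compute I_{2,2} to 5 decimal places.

-0.73913

I_{1,1} = -0.7069259 + (-0.7069259 − (-0.6067693))/3 = -0.7403114
I_{2,1} = (4·(-0.7311360) − (-0.7069259)) / 3 = -0.7392060
I_{2,2} = (16·(-0.7392060) − (-0.7403114)) / 15 = -0.7391323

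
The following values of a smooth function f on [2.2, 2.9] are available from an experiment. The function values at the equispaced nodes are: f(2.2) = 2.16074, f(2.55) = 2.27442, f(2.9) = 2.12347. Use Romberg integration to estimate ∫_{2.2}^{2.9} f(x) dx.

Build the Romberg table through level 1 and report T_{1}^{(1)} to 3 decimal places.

1.561

T_{0}^{(0)} (trapezoid, 1 panel, h=0.7000): 1.49947
T_{1}^{(0)} (trapezoid, 2 panels, h=0.3500): 1.54578
T_{1}^{(1)} = 1.54578 + (1.54578 − 1.49947)/3 = 1.56122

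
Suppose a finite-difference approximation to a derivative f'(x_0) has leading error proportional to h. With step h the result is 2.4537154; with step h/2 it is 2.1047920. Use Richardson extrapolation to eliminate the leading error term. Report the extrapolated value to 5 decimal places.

Extrapolated value = (2·A(h/2) − A(h)) / (2 − 1)
= (2·2.1047920 − 2.4537154) / 1
= 1.7558686 / 1 = 1.7558686

1.75587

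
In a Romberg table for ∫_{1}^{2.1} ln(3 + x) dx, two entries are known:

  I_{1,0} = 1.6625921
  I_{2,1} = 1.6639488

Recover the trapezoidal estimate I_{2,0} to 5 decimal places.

From I_{2,1} = (4·I_{2,0} − I_{1,0})/3, solve for I_{2,0}:
4·I_{2,0} = 3·1.6639488 + 1.6625921 = 6.6544385
I_{2,0} = 1.6636096

1.66361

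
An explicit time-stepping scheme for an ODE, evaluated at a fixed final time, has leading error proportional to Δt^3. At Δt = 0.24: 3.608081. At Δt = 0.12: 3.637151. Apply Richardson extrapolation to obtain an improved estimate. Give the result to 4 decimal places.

3.6413

The leading error scales as Δt^3; refining by a factor of 2 reduces it by 2^3 = 8.
Extrapolated value = (8·A(Δt/2) − A(Δt)) / (8 − 1)
= (8·3.637151 − 3.608081) / 7
= 25.489127 / 7 = 3.641304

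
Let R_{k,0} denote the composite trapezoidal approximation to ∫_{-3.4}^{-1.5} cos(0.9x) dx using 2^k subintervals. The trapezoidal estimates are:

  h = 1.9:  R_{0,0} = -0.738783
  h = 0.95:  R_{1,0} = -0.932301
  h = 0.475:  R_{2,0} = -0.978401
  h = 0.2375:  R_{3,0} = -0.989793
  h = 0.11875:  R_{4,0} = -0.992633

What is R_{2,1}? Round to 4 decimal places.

R_{2,1} = (4·(-0.978401) − (-0.932301)) / 3 = -0.993768

-0.9938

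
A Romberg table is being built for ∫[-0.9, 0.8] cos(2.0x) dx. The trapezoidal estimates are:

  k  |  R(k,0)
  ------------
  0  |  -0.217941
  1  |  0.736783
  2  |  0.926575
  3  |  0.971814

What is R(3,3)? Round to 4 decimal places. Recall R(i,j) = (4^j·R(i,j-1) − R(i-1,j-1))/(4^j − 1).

0.9867

Richardson extrapolation on the trapezoidal column (denominator 4−1=3):
R(1,1) = (4·0.736783 − (-0.217941)) / 3 = 1.055024
R(2,1) = 0.926575 + (0.926575 − 0.736783)/3 = 0.989839
R(3,1) = 0.971814 + (0.971814 − 0.926575)/3 = 0.986894
R(2,2) = 0.989839 + (0.989839 − 1.055024)/15 = 0.985493
R(3,2) = (16·0.986894 − 0.989839) / 15 = 0.986698
R(3,3) = (64·0.986698 − 0.985493) / 63 = 0.986717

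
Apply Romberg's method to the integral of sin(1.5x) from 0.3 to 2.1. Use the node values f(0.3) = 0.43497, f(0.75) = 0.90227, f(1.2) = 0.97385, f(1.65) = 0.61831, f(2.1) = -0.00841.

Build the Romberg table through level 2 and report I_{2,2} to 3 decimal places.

1.267

I_{0,0} (trapezoid, 1 panel, h=1.8000): 0.38390
I_{1,0} (trapezoid, 2 panels, h=0.9000): 1.06842
I_{2,0} (trapezoid, 4 panels, h=0.4500): 1.21847
I_{1,1} = 1.06842 + (1.06842 − 0.38390)/3 = 1.29659
I_{2,1} = 1.21847 + (1.21847 − 1.06842)/3 = 1.26849
I_{2,2} = 1.26849 + (1.26849 − 1.29659)/15 = 1.26662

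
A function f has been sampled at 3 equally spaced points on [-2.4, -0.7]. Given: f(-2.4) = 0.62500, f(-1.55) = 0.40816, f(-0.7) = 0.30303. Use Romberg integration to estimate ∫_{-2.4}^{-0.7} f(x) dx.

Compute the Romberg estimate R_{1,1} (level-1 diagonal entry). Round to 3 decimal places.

R_{0,0} (trapezoid, 1 panel, h=1.7000): 0.78883
R_{1,0} (trapezoid, 2 panels, h=0.8500): 0.74135
R_{1,1} = 0.74135 + (0.74135 − 0.78883)/3 = 0.72552

0.726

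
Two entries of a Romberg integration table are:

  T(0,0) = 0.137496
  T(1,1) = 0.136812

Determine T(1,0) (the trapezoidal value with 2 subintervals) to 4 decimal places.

From T(1,1) = (4·T(1,0) − T(0,0))/3, solve for T(1,0):
4·T(1,0) = 3·0.136812 + 0.137496 = 0.547932
T(1,0) = 0.136983

0.1370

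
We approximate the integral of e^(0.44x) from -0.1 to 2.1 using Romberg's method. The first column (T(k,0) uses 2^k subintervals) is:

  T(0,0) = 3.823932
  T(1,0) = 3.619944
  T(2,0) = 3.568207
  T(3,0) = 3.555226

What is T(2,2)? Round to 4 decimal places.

3.5509

Richardson extrapolation on the trapezoidal column (denominator 4−1=3):
T(1,1) = (4·3.619944 − 3.823932) / 3 = 3.551948
T(2,1) = 3.568207 + (3.568207 − 3.619944)/3 = 3.550961
T(2,2) = 3.550961 + (3.550961 − 3.551948)/15 = 3.550895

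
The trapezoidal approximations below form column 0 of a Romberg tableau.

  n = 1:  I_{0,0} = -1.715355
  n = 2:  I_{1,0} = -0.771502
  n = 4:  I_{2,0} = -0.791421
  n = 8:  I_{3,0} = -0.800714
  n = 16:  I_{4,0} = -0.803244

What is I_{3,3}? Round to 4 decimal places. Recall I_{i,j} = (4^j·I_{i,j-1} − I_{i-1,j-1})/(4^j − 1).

I_{1,1} = (4·(-0.771502) − (-1.715355)) / 3 = -0.456884
I_{2,1} = (4·(-0.791421) − (-0.771502)) / 3 = -0.798061
I_{3,1} = (4·(-0.800714) − (-0.791421)) / 3 = -0.803812
I_{2,2} = (16·(-0.798061) − (-0.456884)) / 15 = -0.820806
I_{3,2} = (16·(-0.803812) − (-0.798061)) / 15 = -0.804195
I_{3,3} = (64·(-0.804195) − (-0.820806)) / 63 = -0.803931

-0.8039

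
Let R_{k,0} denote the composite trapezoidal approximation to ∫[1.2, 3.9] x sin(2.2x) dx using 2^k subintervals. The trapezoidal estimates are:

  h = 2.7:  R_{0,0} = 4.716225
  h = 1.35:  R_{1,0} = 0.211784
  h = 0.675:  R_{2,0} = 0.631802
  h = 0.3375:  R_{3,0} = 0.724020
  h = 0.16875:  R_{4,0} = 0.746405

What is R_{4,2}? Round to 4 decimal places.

Richardson extrapolation on the trapezoidal column (denominator 4−1=3):
R_{3,1} = 0.724020 + (0.724020 − 0.631802)/3 = 0.754759
R_{4,1} = (4·0.746405 − 0.724020) / 3 = 0.753867
R_{4,2} = 0.753867 + (0.753867 − 0.754759)/15 = 0.753808

0.7538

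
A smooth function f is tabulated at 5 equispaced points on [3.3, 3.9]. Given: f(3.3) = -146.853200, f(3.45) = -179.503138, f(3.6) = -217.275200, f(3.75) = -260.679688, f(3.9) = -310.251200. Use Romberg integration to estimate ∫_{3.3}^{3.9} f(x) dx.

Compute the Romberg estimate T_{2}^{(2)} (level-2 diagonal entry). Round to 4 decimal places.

-132.6192

T_{0}^{(0)} (trapezoid, 1 panel, h=0.6000): -137.131320
T_{1}^{(0)} (trapezoid, 2 panels, h=0.3000): -133.748220
T_{2}^{(0)} (trapezoid, 4 panels, h=0.1500): -132.901534
T_{1}^{(1)} = -133.748220 + (-133.748220 − (-137.131320))/3 = -132.620520
T_{2}^{(1)} = -132.901534 + (-132.901534 − (-133.748220))/3 = -132.619305
T_{2}^{(2)} = -132.619305 + (-132.619305 − (-132.620520))/15 = -132.619224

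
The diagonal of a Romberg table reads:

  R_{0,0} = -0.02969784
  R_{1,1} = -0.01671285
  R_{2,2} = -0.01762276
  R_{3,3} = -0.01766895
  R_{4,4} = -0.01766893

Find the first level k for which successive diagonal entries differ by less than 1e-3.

|R_{1,1} − R_{0,0}| = 0.01298499 ≥ 1e-3
|R_{2,2} − R_{1,1}| = 0.00090991 < 1e-3

k = 2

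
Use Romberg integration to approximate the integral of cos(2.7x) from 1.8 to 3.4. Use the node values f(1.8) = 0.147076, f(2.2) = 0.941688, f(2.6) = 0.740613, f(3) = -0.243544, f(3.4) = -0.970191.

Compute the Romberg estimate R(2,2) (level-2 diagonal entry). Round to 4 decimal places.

R(0,0) (trapezoid, 1 panel, h=1.6000): -0.658492
R(1,0) (trapezoid, 2 panels, h=0.8000): 0.263244
R(2,0) (trapezoid, 4 panels, h=0.4000): 0.410880
R(1,1) = 0.263244 + (0.263244 − (-0.658492))/3 = 0.570489
R(2,1) = 0.410880 + (0.410880 − 0.263244)/3 = 0.460092
R(2,2) = 0.460092 + (0.460092 − 0.570489)/15 = 0.452732

0.4527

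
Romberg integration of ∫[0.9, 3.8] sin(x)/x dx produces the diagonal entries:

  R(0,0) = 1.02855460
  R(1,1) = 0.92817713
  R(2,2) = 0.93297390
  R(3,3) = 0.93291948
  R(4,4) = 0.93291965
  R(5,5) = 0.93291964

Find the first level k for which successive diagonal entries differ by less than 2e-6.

|R(1,1) − R(0,0)| = 0.10037747 ≥ 2e-6
|R(2,2) − R(1,1)| = 0.00479677 ≥ 2e-6
|R(3,3) − R(2,2)| = 0.00005442 ≥ 2e-6
|R(4,4) − R(3,3)| = 0.00000017 < 2e-6

k = 4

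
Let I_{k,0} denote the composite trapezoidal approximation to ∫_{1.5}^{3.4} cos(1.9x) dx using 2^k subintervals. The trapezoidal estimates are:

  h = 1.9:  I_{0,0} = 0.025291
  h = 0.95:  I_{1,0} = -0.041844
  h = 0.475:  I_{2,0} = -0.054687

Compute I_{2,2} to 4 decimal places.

-0.0586

Richardson extrapolation on the trapezoidal column (denominator 4−1=3):
I_{1,1} = (4·(-0.041844) − 0.025291) / 3 = -0.064222
I_{2,1} = (4·(-0.054687) − (-0.041844)) / 3 = -0.058968
I_{2,2} = (16·(-0.058968) − (-0.064222)) / 15 = -0.058618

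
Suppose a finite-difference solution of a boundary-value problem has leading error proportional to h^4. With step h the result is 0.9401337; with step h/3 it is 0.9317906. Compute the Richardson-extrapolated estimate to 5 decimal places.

The leading error scales as h^4; refining by a factor of 3 reduces it by 3^4 = 81.
Extrapolated value = (81·A(h/3) − A(h)) / (81 − 1)
= (81·0.9317906 − 0.9401337) / 80
= 74.5349049 / 80 = 0.9316863

0.93169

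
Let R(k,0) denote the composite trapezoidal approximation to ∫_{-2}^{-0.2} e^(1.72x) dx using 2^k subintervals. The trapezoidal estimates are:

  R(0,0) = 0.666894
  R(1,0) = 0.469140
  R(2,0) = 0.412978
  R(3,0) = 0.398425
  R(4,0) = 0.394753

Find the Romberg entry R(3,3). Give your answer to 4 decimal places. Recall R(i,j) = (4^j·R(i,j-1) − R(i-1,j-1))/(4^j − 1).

Richardson extrapolation on the trapezoidal column (denominator 4−1=3):
R(1,1) = (4·0.469140 − 0.666894) / 3 = 0.403222
R(2,1) = 0.412978 + (0.412978 − 0.469140)/3 = 0.394257
R(3,1) = 0.398425 + (0.398425 − 0.412978)/3 = 0.393574
R(2,2) = 0.394257 + (0.394257 − 0.403222)/15 = 0.393659
R(3,2) = (16·0.393574 − 0.394257) / 15 = 0.393528
R(3,3) = 0.393528 + (0.393528 − 0.393659)/63 = 0.393526

0.3935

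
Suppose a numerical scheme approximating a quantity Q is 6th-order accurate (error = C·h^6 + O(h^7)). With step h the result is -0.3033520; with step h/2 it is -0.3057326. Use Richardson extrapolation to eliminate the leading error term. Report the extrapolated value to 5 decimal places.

-0.30577

Extrapolated value = (64·A(h/2) − A(h)) / (64 − 1)
= (64·(-0.3057326) − (-0.3033520)) / 63
= -19.2635344 / 63 = -0.3057704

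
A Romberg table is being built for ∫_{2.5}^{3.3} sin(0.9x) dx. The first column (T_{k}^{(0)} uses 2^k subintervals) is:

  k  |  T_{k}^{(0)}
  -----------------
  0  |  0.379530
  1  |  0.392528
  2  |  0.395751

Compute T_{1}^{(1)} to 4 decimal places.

Richardson extrapolation on the trapezoidal column (denominator 4−1=3):
T_{1}^{(1)} = 0.392528 + (0.392528 − 0.379530)/3 = 0.396861

0.3969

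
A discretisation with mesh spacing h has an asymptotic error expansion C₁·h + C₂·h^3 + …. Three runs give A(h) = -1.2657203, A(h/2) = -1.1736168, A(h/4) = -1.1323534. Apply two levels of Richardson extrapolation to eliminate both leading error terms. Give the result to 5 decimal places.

-1.09246

First eliminate the h term (factor 2^1 = 2):
  B₁ = (2·(-1.1736168) − (-1.2657203))/1 = -1.0815133
  B₂ = (2·(-1.1323534) − (-1.1736168))/1 = -1.0910900
Then eliminate the h^3 term (factor 2^3 = 8):
  (8·(-1.0910900) − (-1.0815133))/7 = -1.0924581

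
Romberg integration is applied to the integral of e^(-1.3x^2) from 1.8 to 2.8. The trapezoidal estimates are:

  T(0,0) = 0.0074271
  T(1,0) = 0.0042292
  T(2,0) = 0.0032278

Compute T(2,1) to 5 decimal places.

0.00289

T(2,1) = (4·0.0032278 − 0.0042292) / 3 = 0.0028940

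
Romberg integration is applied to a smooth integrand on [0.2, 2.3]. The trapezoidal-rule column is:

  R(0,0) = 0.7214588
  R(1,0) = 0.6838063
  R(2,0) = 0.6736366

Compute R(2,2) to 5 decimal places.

Richardson extrapolation on the trapezoidal column (denominator 4−1=3):
R(1,1) = 0.6838063 + (0.6838063 − 0.7214588)/3 = 0.6712555
R(2,1) = 0.6736366 + (0.6736366 − 0.6838063)/3 = 0.6702467
R(2,2) = (16·0.6702467 − 0.6712555) / 15 = 0.6701794

0.67018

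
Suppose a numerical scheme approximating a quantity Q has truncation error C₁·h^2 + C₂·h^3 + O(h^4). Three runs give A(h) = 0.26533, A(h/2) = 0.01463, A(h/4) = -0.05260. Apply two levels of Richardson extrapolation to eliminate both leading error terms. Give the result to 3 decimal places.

First eliminate the h^2 term (factor 2^2 = 4):
  B₁ = (4·0.01463 − 0.26533)/3 = -0.06894
  B₂ = (4·(-0.05260) − 0.01463)/3 = -0.07501
Then eliminate the h^3 term (factor 2^3 = 8):
  (8·(-0.07501) − (-0.06894))/7 = -0.07588

-0.076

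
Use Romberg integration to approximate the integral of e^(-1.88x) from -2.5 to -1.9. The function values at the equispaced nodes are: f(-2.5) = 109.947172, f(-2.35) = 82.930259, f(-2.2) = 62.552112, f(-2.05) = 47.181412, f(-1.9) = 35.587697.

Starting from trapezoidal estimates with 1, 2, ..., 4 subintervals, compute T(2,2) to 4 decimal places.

T(0,0) (trapezoid, 1 panel, h=0.6000): 43.660461
T(1,0) (trapezoid, 2 panels, h=0.3000): 40.595864
T(2,0) (trapezoid, 4 panels, h=0.1500): 39.814683
T(1,1) = 40.595864 + (40.595864 − 43.660461)/3 = 39.574332
T(2,1) = 39.814683 + (39.814683 − 40.595864)/3 = 39.554289
T(2,2) = 39.554289 + (39.554289 − 39.574332)/15 = 39.552953

39.5530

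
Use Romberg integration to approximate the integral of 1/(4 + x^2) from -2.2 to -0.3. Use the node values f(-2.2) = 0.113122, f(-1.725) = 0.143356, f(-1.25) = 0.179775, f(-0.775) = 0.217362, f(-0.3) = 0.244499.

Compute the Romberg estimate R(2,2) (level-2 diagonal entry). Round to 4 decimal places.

R(0,0) (trapezoid, 1 panel, h=1.9000): 0.339740
R(1,0) (trapezoid, 2 panels, h=0.9500): 0.340656
R(2,0) (trapezoid, 4 panels, h=0.4750): 0.341669
R(1,1) = 0.340656 + (0.340656 − 0.339740)/3 = 0.340961
R(2,1) = 0.341669 + (0.341669 − 0.340656)/3 = 0.342007
R(2,2) = 0.342007 + (0.342007 − 0.340961)/15 = 0.342077

0.3421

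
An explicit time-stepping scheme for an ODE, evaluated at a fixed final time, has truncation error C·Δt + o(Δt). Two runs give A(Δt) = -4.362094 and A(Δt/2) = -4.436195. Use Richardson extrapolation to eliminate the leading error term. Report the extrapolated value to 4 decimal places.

The leading error scales as Δt; refining by a factor of 2 reduces it by 2^1 = 2.
Extrapolated value = (2·A(Δt/2) − A(Δt)) / (2 − 1)
= (2·(-4.436195) − (-4.362094)) / 1
= -4.510296 / 1 = -4.510296

-4.5103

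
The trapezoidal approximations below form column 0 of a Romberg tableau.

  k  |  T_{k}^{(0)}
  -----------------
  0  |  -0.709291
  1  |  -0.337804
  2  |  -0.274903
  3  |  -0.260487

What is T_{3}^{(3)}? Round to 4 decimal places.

-0.2558

Richardson extrapolation on the trapezoidal column (denominator 4−1=3):
T_{1}^{(1)} = -0.337804 + (-0.337804 − (-0.709291))/3 = -0.213975
T_{2}^{(1)} = (4·(-0.274903) − (-0.337804)) / 3 = -0.253936
T_{3}^{(1)} = (4·(-0.260487) − (-0.274903)) / 3 = -0.255682
T_{2}^{(2)} = (16·(-0.253936) − (-0.213975)) / 15 = -0.256600
T_{3}^{(2)} = -0.255682 + (-0.255682 − (-0.253936))/15 = -0.255798
T_{3}^{(3)} = -0.255798 + (-0.255798 − (-0.256600))/63 = -0.255785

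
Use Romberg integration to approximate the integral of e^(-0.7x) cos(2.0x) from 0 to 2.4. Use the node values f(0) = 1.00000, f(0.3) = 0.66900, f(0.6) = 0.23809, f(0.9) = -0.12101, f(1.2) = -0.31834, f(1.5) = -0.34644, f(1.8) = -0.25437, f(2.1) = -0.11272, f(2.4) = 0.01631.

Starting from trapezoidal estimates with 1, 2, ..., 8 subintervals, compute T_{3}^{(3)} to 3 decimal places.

0.071

T_{0}^{(0)} (trapezoid, 1 panel, h=2.4000): 1.21957
T_{1}^{(0)} (trapezoid, 2 panels, h=1.2000): 0.22778
T_{2}^{(0)} (trapezoid, 4 panels, h=0.6000): 0.10412
T_{3}^{(0)} (trapezoid, 8 panels, h=0.3000): 0.07871
T_{1}^{(1)} = 0.22778 + (0.22778 − 1.21957)/3 = -0.10282
T_{2}^{(1)} = 0.10412 + (0.10412 − 0.22778)/3 = 0.06290
T_{3}^{(1)} = 0.07871 + (0.07871 − 0.10412)/3 = 0.07024
T_{2}^{(2)} = 0.06290 + (0.06290 − (-0.10282))/15 = 0.07395
T_{3}^{(2)} = 0.07024 + (0.07024 − 0.06290)/15 = 0.07073
T_{3}^{(3)} = 0.07073 + (0.07073 − 0.07395)/63 = 0.07068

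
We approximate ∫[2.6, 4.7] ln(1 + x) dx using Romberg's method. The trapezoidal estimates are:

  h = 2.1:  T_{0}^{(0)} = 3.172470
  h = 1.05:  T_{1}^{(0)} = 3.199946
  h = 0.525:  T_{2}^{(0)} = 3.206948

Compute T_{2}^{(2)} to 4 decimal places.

3.2093

Richardson extrapolation on the trapezoidal column (denominator 4−1=3):
T_{1}^{(1)} = 3.199946 + (3.199946 − 3.172470)/3 = 3.209105
T_{2}^{(1)} = (4·3.206948 − 3.199946) / 3 = 3.209282
T_{2}^{(2)} = 3.209282 + (3.209282 − 3.209105)/15 = 3.209294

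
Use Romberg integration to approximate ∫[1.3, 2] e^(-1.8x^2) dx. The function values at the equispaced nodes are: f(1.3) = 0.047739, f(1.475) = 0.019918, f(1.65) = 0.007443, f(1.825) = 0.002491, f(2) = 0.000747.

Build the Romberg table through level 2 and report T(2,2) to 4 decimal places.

T(0,0) (trapezoid, 1 panel, h=0.7000): 0.016970
T(1,0) (trapezoid, 2 panels, h=0.3500): 0.011090
T(2,0) (trapezoid, 4 panels, h=0.1750): 0.009467
T(1,1) = 0.011090 + (0.011090 − 0.016970)/3 = 0.009130
T(2,1) = 0.009467 + (0.009467 − 0.011090)/3 = 0.008926
T(2,2) = 0.008926 + (0.008926 − 0.009130)/15 = 0.008912

0.0089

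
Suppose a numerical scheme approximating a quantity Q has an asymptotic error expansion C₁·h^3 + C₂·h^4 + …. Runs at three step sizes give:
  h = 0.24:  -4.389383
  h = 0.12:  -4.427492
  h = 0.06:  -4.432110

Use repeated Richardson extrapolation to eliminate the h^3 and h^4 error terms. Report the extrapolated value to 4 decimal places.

First eliminate the h^3 term (factor 2^3 = 8):
  B₁ = (8·(-4.427492) − (-4.389383))/7 = -4.432936
  B₂ = (8·(-4.432110) − (-4.427492))/7 = -4.432770
Then eliminate the h^4 term (factor 2^4 = 16):
  (16·(-4.432770) − (-4.432936))/15 = -4.432759

-4.4328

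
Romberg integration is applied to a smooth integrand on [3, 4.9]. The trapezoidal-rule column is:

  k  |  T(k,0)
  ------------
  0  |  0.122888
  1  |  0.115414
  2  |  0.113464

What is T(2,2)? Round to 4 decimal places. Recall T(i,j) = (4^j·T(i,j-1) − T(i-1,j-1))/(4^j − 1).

Richardson extrapolation on the trapezoidal column (denominator 4−1=3):
T(1,1) = (4·0.115414 − 0.122888) / 3 = 0.112923
T(2,1) = 0.113464 + (0.113464 − 0.115414)/3 = 0.112814
T(2,2) = 0.112814 + (0.112814 − 0.112923)/15 = 0.112807

0.1128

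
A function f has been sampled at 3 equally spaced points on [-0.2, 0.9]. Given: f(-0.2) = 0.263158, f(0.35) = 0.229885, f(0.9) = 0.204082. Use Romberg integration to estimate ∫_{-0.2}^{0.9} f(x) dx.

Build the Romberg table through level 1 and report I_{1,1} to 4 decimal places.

I_{0,0} (trapezoid, 1 panel, h=1.1000): 0.256982
I_{1,0} (trapezoid, 2 panels, h=0.5500): 0.254928
I_{1,1} = 0.254928 + (0.254928 − 0.256982)/3 = 0.254243

0.2542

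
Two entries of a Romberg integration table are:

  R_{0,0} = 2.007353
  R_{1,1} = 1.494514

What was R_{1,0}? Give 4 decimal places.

From R_{1,1} = (4·R_{1,0} − R_{0,0})/3, solve for R_{1,0}:
4·R_{1,0} = 3·1.494514 + 2.007353 = 6.490895
R_{1,0} = 1.622724

1.6227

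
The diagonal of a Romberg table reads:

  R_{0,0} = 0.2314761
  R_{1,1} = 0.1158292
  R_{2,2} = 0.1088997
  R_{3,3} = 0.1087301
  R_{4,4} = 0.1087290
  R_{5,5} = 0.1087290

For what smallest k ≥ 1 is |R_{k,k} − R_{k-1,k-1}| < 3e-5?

k = 4

|R_{1,1} − R_{0,0}| = 0.1156469 ≥ 3e-5
|R_{2,2} − R_{1,1}| = 0.0069295 ≥ 3e-5
|R_{3,3} − R_{2,2}| = 0.0001696 ≥ 3e-5
|R_{4,4} − R_{3,3}| = 0.0000011 < 3e-5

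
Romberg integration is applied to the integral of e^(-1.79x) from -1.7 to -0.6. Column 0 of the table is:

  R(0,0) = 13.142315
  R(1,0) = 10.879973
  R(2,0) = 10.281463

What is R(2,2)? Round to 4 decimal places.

R(1,1) = 10.879973 + (10.879973 − 13.142315)/3 = 10.125859
R(2,1) = 10.281463 + (10.281463 − 10.879973)/3 = 10.081960
R(2,2) = (16·10.081960 − 10.125859) / 15 = 10.079033
(Column j=1 coincides with Simpson's rule on the same nodes.)

10.0790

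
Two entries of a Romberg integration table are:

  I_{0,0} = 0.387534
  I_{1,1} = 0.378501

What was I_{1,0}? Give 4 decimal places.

0.3808

From I_{1,1} = (4·I_{1,0} − I_{0,0})/3, solve for I_{1,0}:
4·I_{1,0} = 3·0.378501 + 0.387534 = 1.523037
I_{1,0} = 0.380759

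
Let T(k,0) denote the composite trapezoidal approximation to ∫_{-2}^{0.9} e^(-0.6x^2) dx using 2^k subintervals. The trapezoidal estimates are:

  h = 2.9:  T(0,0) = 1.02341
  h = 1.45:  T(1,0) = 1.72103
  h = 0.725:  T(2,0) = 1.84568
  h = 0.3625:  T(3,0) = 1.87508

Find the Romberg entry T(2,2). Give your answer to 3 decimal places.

1.883

Richardson extrapolation on the trapezoidal column (denominator 4−1=3):
T(1,1) = 1.72103 + (1.72103 − 1.02341)/3 = 1.95357
T(2,1) = (4·1.84568 − 1.72103) / 3 = 1.88723
T(2,2) = 1.88723 + (1.88723 − 1.95357)/15 = 1.88281
(Column j=1 coincides with Simpson's rule on the same nodes.)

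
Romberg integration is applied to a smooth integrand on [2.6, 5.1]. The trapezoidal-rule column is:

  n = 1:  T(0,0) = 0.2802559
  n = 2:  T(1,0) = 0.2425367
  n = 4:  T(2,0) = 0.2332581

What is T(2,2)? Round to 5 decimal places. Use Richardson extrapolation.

0.23018

T(1,1) = (4·0.2425367 − 0.2802559) / 3 = 0.2299636
T(2,1) = 0.2332581 + (0.2332581 − 0.2425367)/3 = 0.2301652
T(2,2) = 0.2301652 + (0.2301652 − 0.2299636)/15 = 0.2301786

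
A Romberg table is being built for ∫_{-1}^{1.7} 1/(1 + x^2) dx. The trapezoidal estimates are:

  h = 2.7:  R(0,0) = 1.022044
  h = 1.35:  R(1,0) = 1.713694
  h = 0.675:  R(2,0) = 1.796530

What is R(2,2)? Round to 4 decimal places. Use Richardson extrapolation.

1.8161

R(1,1) = 1.713694 + (1.713694 − 1.022044)/3 = 1.944244
R(2,1) = 1.796530 + (1.796530 − 1.713694)/3 = 1.824142
R(2,2) = (16·1.824142 − 1.944244) / 15 = 1.816135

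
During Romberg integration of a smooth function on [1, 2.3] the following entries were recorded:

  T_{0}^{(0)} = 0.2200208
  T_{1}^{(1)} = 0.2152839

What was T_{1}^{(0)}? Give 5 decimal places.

From T_{1}^{(1)} = (4·T_{1}^{(0)} − T_{0}^{(0)})/3, solve for T_{1}^{(0)}:
4·T_{1}^{(0)} = 3·0.2152839 + 0.2200208 = 0.8658725
T_{1}^{(0)} = 0.2164681

0.21647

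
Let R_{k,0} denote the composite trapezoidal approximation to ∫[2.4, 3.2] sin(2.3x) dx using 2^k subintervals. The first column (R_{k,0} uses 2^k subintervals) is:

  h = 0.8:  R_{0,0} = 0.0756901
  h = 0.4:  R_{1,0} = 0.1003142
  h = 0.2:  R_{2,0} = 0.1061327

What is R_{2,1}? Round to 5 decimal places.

R_{2,1} = (4·0.1061327 − 0.1003142) / 3 = 0.1080722

0.10807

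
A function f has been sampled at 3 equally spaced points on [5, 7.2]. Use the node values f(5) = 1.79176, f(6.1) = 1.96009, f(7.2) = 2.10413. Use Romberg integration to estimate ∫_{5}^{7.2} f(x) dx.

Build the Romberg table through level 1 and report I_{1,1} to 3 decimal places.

4.303

I_{0,0} (trapezoid, 1 panel, h=2.2000): 4.28548
I_{1,0} (trapezoid, 2 panels, h=1.1000): 4.29884
I_{1,1} = 4.29884 + (4.29884 − 4.28548)/3 = 4.30329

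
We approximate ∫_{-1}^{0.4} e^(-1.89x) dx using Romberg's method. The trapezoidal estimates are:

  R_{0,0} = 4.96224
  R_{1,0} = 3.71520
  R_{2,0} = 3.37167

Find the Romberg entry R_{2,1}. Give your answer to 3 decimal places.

Richardson extrapolation on the trapezoidal column (denominator 4−1=3):
R_{2,1} = (4·3.37167 − 3.71520) / 3 = 3.25716
(Column j=1 coincides with Simpson's rule on the same nodes.)

3.257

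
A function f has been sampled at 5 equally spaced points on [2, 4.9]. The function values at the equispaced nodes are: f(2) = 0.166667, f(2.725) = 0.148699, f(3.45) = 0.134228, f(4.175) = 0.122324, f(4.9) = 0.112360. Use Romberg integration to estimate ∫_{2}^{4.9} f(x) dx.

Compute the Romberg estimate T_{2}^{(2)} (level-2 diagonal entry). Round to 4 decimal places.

0.3943

T_{0}^{(0)} (trapezoid, 1 panel, h=2.9000): 0.404589
T_{1}^{(0)} (trapezoid, 2 panels, h=1.4500): 0.396925
T_{2}^{(0)} (trapezoid, 4 panels, h=0.7250): 0.394954
T_{1}^{(1)} = 0.396925 + (0.396925 − 0.404589)/3 = 0.394370
T_{2}^{(1)} = 0.394954 + (0.394954 − 0.396925)/3 = 0.394297
T_{2}^{(2)} = 0.394297 + (0.394297 − 0.394370)/15 = 0.394292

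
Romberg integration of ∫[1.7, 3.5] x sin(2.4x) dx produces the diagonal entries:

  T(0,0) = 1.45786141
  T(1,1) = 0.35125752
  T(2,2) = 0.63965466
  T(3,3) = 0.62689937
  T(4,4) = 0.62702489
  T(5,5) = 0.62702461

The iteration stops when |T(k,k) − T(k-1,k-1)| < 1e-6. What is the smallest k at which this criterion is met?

k = 5

|T(1,1) − T(0,0)| = 1.10660389 ≥ 1e-6
|T(2,2) − T(1,1)| = 0.28839714 ≥ 1e-6
|T(3,3) − T(2,2)| = 0.01275529 ≥ 1e-6
|T(4,4) − T(3,3)| = 0.00012552 ≥ 1e-6
|T(5,5) − T(4,4)| = 0.00000028 < 1e-6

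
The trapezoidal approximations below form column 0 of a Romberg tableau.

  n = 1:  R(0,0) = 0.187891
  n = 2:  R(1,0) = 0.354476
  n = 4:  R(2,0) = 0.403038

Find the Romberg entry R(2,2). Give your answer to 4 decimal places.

R(1,1) = 0.354476 + (0.354476 − 0.187891)/3 = 0.410004
R(2,1) = (4·0.403038 − 0.354476) / 3 = 0.419225
R(2,2) = (16·0.419225 − 0.410004) / 15 = 0.419840
(Column j=1 coincides with Simpson's rule on the same nodes.)

0.4198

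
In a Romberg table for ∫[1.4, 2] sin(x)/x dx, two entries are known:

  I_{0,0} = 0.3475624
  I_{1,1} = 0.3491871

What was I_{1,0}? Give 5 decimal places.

From I_{1,1} = (4·I_{1,0} − I_{0,0})/3, solve for I_{1,0}:
4·I_{1,0} = 3·0.3491871 + 0.3475624 = 1.3951237
I_{1,0} = 0.3487809

0.34878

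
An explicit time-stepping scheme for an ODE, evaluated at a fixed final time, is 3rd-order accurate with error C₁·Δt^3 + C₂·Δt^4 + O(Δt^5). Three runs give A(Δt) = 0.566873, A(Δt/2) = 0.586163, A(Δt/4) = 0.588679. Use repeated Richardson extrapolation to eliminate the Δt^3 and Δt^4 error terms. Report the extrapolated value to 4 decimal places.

0.5890

First eliminate the Δt^3 term (factor 2^3 = 8):
  B₁ = (8·0.586163 − 0.566873)/7 = 0.588919
  B₂ = (8·0.588679 − 0.586163)/7 = 0.589038
Then eliminate the Δt^4 term (factor 2^4 = 16):
  (16·0.589038 − 0.588919)/15 = 0.589046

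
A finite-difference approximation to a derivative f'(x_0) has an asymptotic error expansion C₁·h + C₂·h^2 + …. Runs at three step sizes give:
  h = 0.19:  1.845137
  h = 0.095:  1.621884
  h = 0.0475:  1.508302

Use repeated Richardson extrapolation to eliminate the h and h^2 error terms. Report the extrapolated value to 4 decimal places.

1.3934

First eliminate the h term (factor 2^1 = 2):
  B₁ = (2·1.621884 − 1.845137)/1 = 1.398631
  B₂ = (2·1.508302 − 1.621884)/1 = 1.394720
Then eliminate the h^2 term (factor 2^2 = 4):
  (4·1.394720 − 1.398631)/3 = 1.393416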